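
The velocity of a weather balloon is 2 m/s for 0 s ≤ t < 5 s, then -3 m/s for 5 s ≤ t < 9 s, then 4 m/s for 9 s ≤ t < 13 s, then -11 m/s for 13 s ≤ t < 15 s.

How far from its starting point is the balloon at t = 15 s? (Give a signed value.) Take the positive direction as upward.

-8 m

Net displacement equals the area under the velocity-time graph (areas below the axis count negative).
0–5 s: 2 × 5 = 10 m
5–9 s: -3 × 4 = -12 m
9–13 s: 4 × 4 = 16 m
13–15 s: -11 × 2 = -22 m
Net displacement = -8 m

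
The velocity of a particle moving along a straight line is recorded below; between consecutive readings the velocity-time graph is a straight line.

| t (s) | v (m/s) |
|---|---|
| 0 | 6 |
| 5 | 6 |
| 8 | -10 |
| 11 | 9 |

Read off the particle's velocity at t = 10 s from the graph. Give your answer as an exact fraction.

8/3 m/s

On 8–11 s the graph is linear from -10 to 9 m/s: v(10) = -10 + (9 − -10)·(10 − 8)/(11 − 8) = 8/3 m/s.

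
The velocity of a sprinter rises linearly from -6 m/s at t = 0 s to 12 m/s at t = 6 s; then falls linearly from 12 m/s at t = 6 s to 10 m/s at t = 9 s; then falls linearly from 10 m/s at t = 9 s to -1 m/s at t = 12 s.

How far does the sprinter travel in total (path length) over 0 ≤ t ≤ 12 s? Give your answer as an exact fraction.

Distance (not displacement) is the total path length: add the absolute areas under v-t.
0–6 s: v = 0 at t = 2 s; triangle areas 6 + 24 = 30 m
6–9 s: |½(12 + 10)(3)| = 33 m
9–12 s: v = 0 at t = 129/11 s; triangle areas 150/11 + 3/22 = 303/22 m
Total distance = 1689/22 m

1689/22 m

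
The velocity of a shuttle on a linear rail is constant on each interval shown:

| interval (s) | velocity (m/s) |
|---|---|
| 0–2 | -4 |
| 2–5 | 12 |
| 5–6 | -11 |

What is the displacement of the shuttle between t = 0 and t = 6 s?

Net displacement equals the area under the velocity-time graph (areas below the axis count negative).
0–2 s: -4 × 2 = -8 m
2–5 s: 12 × 3 = 36 m
5–6 s: -11 × 1 = -11 m
Net displacement = 17 m

17 m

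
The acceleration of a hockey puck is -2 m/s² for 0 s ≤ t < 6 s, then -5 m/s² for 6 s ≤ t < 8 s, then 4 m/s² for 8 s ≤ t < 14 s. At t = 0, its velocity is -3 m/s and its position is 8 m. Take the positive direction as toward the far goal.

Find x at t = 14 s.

On each constant-a segment, Δv = aΔt and Δx = v₀Δt + ½aΔt²; chain segment to segment.
0–6 s: v starts -3 m/s; Δx = -3·6 + ½·-2·6² = -54 m; v ends -15 m/s.
6–8 s: v starts -15 m/s; Δx = -15·2 + ½·-5·2² = -40 m; v ends -25 m/s.
8–14 s: v starts -25 m/s; Δx = -25·6 + ½·4·6² = -78 m; v ends -1 m/s.
x(14) = 8 + Σ Δx = -164 m.

-164 m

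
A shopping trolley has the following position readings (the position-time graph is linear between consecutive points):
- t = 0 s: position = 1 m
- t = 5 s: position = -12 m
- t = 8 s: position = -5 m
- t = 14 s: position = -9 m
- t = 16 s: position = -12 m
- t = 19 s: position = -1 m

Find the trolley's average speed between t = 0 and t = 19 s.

Average speed = (total path length)/(elapsed time); on a piecewise-linear x-t graph the path length is Σ|Δx|.
0–5 s: |Δx| = |-12 − 1| = 13 m
5–8 s: |Δx| = |-5 − -12| = 7 m
8–14 s: |Δx| = |-9 − -5| = 4 m
14–16 s: |Δx| = |-12 − -9| = 3 m
16–19 s: |Δx| = |-1 − -12| = 11 m
Total path = 38 m; average speed = 38/19 = 2 m/s.

2 m/s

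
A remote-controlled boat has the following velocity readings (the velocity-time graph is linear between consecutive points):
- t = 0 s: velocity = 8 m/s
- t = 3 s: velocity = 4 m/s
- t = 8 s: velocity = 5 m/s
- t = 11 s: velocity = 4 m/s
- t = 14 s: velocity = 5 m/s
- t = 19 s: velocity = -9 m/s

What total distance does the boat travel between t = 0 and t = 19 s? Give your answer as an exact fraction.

Distance (not displacement) is the total path length: add the absolute areas under v-t.
0–3 s: |½(8 + 4)(3)| = 18 m
3–8 s: |½(4 + 5)(5)| = 22.5 m
8–11 s: |½(5 + 4)(3)| = 13.5 m
11–14 s: |½(4 + 5)(3)| = 13.5 m
14–19 s: v = 0 at t = 221/14 s; triangle areas 125/28 + 405/28 = 265/14 m
Total distance = 605/7 m

605/7 m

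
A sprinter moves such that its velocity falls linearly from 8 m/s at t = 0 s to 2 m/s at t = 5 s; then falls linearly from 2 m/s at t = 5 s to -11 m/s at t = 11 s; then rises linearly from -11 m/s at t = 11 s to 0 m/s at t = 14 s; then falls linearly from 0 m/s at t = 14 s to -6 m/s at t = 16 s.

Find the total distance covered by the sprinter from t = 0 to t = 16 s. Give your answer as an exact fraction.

Total distance travelled is ∫|v| dt — sum the magnitudes of each area piece.
0–5 s: |½(8 + 2)(5)| = 25 m
5–11 s: v = 0 at t = 77/13 s; triangle areas 12/13 + 363/13 = 375/13 m
11–14 s: |½(-11 + 0)(3)| = 16.5 m
14–16 s: |½(0 + -6)(2)| = 6 m
Total distance = 1985/26 m

1985/26 m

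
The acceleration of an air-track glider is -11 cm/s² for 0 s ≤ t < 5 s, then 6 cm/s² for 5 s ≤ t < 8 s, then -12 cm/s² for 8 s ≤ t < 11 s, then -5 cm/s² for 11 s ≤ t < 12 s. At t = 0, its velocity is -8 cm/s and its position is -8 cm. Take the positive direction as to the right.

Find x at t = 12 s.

On each constant-a segment, Δv = aΔt and Δx = v₀Δt + ½aΔt²; chain segment to segment.
0–5 s: v starts -8 cm/s; Δx = -8·5 + ½·-11·5² = -177.5 cm; v ends -63 cm/s.
5–8 s: v starts -63 cm/s; Δx = -63·3 + ½·6·3² = -162 cm; v ends -45 cm/s.
8–11 s: v starts -45 cm/s; Δx = -45·3 + ½·-12·3² = -189 cm; v ends -81 cm/s.
11–12 s: v starts -81 cm/s; Δx = -81·1 + ½·-5·1² = -83.5 cm; v ends -86 cm/s.
x(12) = -8 + Σ Δx = -620 cm.

-620 cm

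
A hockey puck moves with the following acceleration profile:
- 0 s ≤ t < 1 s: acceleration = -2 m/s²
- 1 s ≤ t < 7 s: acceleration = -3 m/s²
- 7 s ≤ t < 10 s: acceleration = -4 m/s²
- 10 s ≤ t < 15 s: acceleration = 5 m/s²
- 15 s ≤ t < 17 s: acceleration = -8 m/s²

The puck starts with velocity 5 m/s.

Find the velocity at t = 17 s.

Δv equals the area under the a-t graph; then v = v₀ + Δv.
0–1 s: -2 × 1 = -2 m/s
1–7 s: -3 × 6 = -18 m/s
7–10 s: -4 × 3 = -12 m/s
10–15 s: 5 × 5 = 25 m/s
15–17 s: -8 × 2 = -16 m/s
Δv = -23 m/s, so v(17) = 5 + (-23) = -18 m/s.

-18 m/s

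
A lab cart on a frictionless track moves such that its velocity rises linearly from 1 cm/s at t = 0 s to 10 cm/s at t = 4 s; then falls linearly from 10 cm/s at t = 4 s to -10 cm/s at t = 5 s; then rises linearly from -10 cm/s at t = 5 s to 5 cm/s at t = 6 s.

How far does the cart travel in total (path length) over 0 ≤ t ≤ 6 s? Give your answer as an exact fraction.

187/6 cm

Distance (not displacement) is the total path length: add the absolute areas under v-t.
0–4 s: |½(1 + 10)(4)| = 22 cm
4–5 s: v = 0 at t = 4.5 s; triangle areas 2.5 + 2.5 = 5 cm
5–6 s: v = 0 at t = 17/3 s; triangle areas 10/3 + 5/6 = 25/6 cm
Total distance = 187/6 cm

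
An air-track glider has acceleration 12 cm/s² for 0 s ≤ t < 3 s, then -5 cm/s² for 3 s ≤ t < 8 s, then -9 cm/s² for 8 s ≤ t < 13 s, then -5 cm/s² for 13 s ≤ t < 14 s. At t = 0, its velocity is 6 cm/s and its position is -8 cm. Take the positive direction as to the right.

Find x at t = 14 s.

On each constant-a segment, Δv = aΔt and Δx = v₀Δt + ½aΔt²; chain segment to segment.
0–3 s: v starts 6 cm/s; Δx = 6·3 + ½·12·3² = 72 cm; v ends 42 cm/s.
3–8 s: v starts 42 cm/s; Δx = 42·5 + ½·-5·5² = 147.5 cm; v ends 17 cm/s.
8–13 s: v starts 17 cm/s; Δx = 17·5 + ½·-9·5² = -27.5 cm; v ends -28 cm/s.
13–14 s: v starts -28 cm/s; Δx = -28·1 + ½·-5·1² = -30.5 cm; v ends -33 cm/s.
x(14) = -8 + Σ Δx = 153.5 cm.

153.5 cm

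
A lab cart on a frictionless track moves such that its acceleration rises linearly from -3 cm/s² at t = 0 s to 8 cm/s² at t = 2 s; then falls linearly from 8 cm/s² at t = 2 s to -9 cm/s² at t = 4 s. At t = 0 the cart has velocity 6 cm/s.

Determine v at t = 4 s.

10 cm/s

Δv equals the area under the a-t graph; then v = v₀ + Δv.
0–2 s: ½(-3 + 8)(2) = 5 cm/s
2–4 s: ½(8 + -9)(2) = -1 cm/s
Δv = 4 cm/s, so v(4) = 6 + (4) = 10 cm/s.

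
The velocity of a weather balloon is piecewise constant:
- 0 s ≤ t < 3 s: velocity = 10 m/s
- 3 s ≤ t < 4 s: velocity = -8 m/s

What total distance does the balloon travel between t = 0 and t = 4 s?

Total distance travelled is ∫|v| dt — sum the magnitudes of each area piece.
0–3 s: |10| × 3 = 30 m
3–4 s: |-8| × 1 = 8 m
Total distance = 38 m

38 m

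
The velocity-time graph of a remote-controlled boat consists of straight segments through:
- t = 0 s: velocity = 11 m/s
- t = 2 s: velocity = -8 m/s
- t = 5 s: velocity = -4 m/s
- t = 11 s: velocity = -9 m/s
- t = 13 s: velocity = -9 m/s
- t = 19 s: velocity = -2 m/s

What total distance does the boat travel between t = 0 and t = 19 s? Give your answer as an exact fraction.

Distance (not displacement) is the total path length: add the absolute areas under v-t.
0–2 s: v = 0 at t = 22/19 s; triangle areas 121/19 + 64/19 = 185/19 m
2–5 s: |½(-8 + -4)(3)| = 18 m
5–11 s: |½(-4 + -9)(6)| = 39 m
11–13 s: |-9| × 2 = 18 m
13–19 s: |½(-9 + -2)(6)| = 33 m
Total distance = 2237/19 m

2237/19 m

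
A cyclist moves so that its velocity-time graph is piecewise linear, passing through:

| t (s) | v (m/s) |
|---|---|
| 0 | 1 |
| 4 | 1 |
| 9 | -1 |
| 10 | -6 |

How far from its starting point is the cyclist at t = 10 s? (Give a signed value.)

0.5 m

Net displacement equals the area under the velocity-time graph (areas below the axis count negative).
0–4 s: 1 × 4 = 4 m
4–9 s: ½(1 + -1)(5) = 0 m
9–10 s: ½(-1 + -6)(1) = -3.5 m
Net displacement = 0.5 m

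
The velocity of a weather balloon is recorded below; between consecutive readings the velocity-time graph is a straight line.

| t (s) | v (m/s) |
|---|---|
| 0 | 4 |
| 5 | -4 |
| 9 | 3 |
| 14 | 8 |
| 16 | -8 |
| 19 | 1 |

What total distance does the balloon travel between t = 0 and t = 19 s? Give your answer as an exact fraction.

Total distance travelled is ∫|v| dt — sum the magnitudes of each area piece.
0–5 s: v = 0 at t = 2.5 s; triangle areas 5 + 5 = 10 m
5–9 s: v = 0 at t = 51/7 s; triangle areas 32/7 + 18/7 = 50/7 m
9–14 s: |½(3 + 8)(5)| = 27.5 m
14–16 s: v = 0 at t = 15 s; triangle areas 4 + 4 = 8 m
16–19 s: v = 0 at t = 56/3 s; triangle areas 32/3 + 1/6 = 65/6 m
Total distance = 1333/21 m

1333/21 m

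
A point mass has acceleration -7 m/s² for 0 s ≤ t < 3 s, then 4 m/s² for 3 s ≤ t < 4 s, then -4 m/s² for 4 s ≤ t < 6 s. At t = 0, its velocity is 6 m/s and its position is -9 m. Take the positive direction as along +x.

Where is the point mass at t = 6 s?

On each constant-a segment, Δv = aΔt and Δx = v₀Δt + ½aΔt²; chain segment to segment.
0–3 s: v starts 6 m/s; Δx = 6·3 + ½·-7·3² = -13.5 m; v ends -15 m/s.
3–4 s: v starts -15 m/s; Δx = -15·1 + ½·4·1² = -13 m; v ends -11 m/s.
4–6 s: v starts -11 m/s; Δx = -11·2 + ½·-4·2² = -30 m; v ends -19 m/s.
x(6) = -9 + Σ Δx = -65.5 m.

-65.5 m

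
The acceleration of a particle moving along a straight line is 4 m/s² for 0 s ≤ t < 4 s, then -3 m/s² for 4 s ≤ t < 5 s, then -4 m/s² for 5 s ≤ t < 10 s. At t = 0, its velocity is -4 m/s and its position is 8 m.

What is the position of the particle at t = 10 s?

29.5 m

On each constant-a segment, Δv = aΔt and Δx = v₀Δt + ½aΔt²; chain segment to segment.
0–4 s: v starts -4 m/s; Δx = -4·4 + ½·4·4² = 16 m; v ends 12 m/s.
4–5 s: v starts 12 m/s; Δx = 12·1 + ½·-3·1² = 10.5 m; v ends 9 m/s.
5–10 s: v starts 9 m/s; Δx = 9·5 + ½·-4·5² = -5 m; v ends -11 m/s.
x(10) = 8 + Σ Δx = 29.5 m.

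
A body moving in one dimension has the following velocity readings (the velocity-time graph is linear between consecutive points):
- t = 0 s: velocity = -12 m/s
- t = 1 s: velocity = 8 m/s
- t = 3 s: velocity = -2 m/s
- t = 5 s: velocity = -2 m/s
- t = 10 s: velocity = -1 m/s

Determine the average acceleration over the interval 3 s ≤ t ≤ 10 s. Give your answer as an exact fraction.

1/7 m/s²

Average acceleration = Δv/Δt = (-1 − -2)/(10 − 3) = 1/7 m/s².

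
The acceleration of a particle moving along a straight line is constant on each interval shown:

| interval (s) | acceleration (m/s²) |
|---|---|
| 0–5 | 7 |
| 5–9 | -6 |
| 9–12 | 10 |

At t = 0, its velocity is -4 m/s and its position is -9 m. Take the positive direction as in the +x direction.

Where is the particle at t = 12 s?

200.5 m

On each constant-a segment, Δv = aΔt and Δx = v₀Δt + ½aΔt²; chain segment to segment.
0–5 s: v starts -4 m/s; Δx = -4·5 + ½·7·5² = 67.5 m; v ends 31 m/s.
5–9 s: v starts 31 m/s; Δx = 31·4 + ½·-6·4² = 76 m; v ends 7 m/s.
9–12 s: v starts 7 m/s; Δx = 7·3 + ½·10·3² = 66 m; v ends 37 m/s.
x(12) = -9 + Σ Δx = 200.5 m.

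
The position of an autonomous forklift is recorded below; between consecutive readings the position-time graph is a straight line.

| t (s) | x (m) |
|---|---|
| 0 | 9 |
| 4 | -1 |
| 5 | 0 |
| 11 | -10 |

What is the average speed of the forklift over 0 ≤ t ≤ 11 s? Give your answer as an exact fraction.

Average speed = (total path length)/(elapsed time); on a piecewise-linear x-t graph the path length is Σ|Δx|.
0–4 s: |Δx| = |-1 − 9| = 10 m
4–5 s: |Δx| = |0 − -1| = 1 m
5–11 s: |Δx| = |-10 − 0| = 10 m
Total path = 21 m; average speed = 21/11 = 21/11 m/s.

21/11 m/s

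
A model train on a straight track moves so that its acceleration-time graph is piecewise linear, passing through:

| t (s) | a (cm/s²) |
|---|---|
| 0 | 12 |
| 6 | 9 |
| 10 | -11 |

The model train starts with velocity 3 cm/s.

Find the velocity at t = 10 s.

62 cm/s

Δv equals the area under the a-t graph; then v = v₀ + Δv.
0–6 s: ½(12 + 9)(6) = 63 cm/s
6–10 s: ½(9 + -11)(4) = -4 cm/s
Δv = 59 cm/s, so v(10) = 3 + (59) = 62 cm/s.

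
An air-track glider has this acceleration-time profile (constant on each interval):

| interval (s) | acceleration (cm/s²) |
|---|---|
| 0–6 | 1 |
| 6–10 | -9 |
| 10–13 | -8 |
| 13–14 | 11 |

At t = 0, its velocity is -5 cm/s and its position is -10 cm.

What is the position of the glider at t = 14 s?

-284.5 cm

On each constant-a segment, Δv = aΔt and Δx = v₀Δt + ½aΔt²; chain segment to segment.
0–6 s: v starts -5 cm/s; Δx = -5·6 + ½·1·6² = -12 cm; v ends 1 cm/s.
6–10 s: v starts 1 cm/s; Δx = 1·4 + ½·-9·4² = -68 cm; v ends -35 cm/s.
10–13 s: v starts -35 cm/s; Δx = -35·3 + ½·-8·3² = -141 cm; v ends -59 cm/s.
13–14 s: v starts -59 cm/s; Δx = -59·1 + ½·11·1² = -53.5 cm; v ends -48 cm/s.
x(14) = -10 + Σ Δx = -284.5 cm.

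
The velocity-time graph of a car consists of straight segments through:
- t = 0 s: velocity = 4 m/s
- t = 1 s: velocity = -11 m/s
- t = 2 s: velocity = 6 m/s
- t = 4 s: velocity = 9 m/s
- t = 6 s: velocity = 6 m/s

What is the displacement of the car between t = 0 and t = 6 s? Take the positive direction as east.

Displacement is the signed area under the v-t curve.
0–1 s: ½(4 + -11)(1) = -3.5 m
1–2 s: ½(-11 + 6)(1) = -2.5 m
2–4 s: ½(6 + 9)(2) = 15 m
4–6 s: ½(9 + 6)(2) = 15 m
Net displacement = 24 m

24 m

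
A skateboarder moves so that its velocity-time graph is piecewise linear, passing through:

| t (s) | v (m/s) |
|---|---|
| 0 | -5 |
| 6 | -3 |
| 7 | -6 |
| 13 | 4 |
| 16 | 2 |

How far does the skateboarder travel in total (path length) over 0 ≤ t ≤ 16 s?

53.1 m

Distance (not displacement) is the total path length: add the absolute areas under v-t.
0–6 s: |½(-5 + -3)(6)| = 24 m
6–7 s: |½(-3 + -6)(1)| = 4.5 m
7–13 s: v = 0 at t = 10.6 s; triangle areas 10.8 + 4.8 = 15.6 m
13–16 s: |½(4 + 2)(3)| = 9 m
Total distance = 53.1 m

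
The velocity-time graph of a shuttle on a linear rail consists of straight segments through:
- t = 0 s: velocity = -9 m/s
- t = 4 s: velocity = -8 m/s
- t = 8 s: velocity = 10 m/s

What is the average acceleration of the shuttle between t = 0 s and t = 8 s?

Average acceleration = Δv/Δt = (10 − -9)/(8 − 0) = 2.375 m/s².

2.375 m/s²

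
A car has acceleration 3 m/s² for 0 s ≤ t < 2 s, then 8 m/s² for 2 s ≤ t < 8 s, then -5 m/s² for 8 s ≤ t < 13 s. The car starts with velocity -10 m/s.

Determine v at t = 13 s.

Δv equals the area under the a-t graph; then v = v₀ + Δv.
0–2 s: 3 × 2 = 6 m/s
2–8 s: 8 × 6 = 48 m/s
8–13 s: -5 × 5 = -25 m/s
Δv = 29 m/s, so v(13) = -10 + (29) = 19 m/s.

19 m/s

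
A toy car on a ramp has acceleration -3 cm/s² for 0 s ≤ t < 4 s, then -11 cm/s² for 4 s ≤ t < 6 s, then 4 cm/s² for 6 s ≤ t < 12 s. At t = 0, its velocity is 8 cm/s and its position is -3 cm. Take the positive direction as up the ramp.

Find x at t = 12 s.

-109 cm

On each constant-a segment, Δv = aΔt and Δx = v₀Δt + ½aΔt²; chain segment to segment.
0–4 s: v starts 8 cm/s; Δx = 8·4 + ½·-3·4² = 8 cm; v ends -4 cm/s.
4–6 s: v starts -4 cm/s; Δx = -4·2 + ½·-11·2² = -30 cm; v ends -26 cm/s.
6–12 s: v starts -26 cm/s; Δx = -26·6 + ½·4·6² = -84 cm; v ends -2 cm/s.
x(12) = -3 + Σ Δx = -109 cm.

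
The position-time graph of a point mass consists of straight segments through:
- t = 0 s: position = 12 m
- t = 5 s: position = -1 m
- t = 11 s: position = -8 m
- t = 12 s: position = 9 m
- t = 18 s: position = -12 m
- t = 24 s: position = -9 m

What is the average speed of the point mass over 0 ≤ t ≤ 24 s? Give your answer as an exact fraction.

Average speed = (total path length)/(elapsed time); on a piecewise-linear x-t graph the path length is Σ|Δx|.
0–5 s: |Δx| = |-1 − 12| = 13 m
5–11 s: |Δx| = |-8 − -1| = 7 m
11–12 s: |Δx| = |9 − -8| = 17 m
12–18 s: |Δx| = |-12 − 9| = 21 m
18–24 s: |Δx| = |-9 − -12| = 3 m
Total path = 61 m; average speed = 61/24 = 61/24 m/s.

61/24 m/s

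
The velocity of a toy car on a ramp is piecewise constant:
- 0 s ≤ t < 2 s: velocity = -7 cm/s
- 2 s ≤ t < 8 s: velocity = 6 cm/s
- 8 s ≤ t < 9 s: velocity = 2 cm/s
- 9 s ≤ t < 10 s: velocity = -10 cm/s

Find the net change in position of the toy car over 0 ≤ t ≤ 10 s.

Net displacement equals the area under the velocity-time graph (areas below the axis count negative).
0–2 s: -7 × 2 = -14 cm
2–8 s: 6 × 6 = 36 cm
8–9 s: 2 × 1 = 2 cm
9–10 s: -10 × 1 = -10 cm
Net displacement = 14 cm

14 cm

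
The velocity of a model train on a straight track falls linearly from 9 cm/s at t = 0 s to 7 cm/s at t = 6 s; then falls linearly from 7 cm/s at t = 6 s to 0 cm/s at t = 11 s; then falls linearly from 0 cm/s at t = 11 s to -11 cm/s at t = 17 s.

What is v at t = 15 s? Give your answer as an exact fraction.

-22/3 cm/s

On 11–17 s the graph is linear from 0 to -11 cm/s: v(15) = 0 + (-11 − 0)·(15 − 11)/(17 − 11) = -22/3 cm/s.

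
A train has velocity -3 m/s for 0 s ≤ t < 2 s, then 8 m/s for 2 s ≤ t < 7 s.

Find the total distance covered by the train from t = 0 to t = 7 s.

Total distance travelled is ∫|v| dt — sum the magnitudes of each area piece.
0–2 s: |-3| × 2 = 6 m
2–7 s: |8| × 5 = 40 m
Total distance = 46 m

46 m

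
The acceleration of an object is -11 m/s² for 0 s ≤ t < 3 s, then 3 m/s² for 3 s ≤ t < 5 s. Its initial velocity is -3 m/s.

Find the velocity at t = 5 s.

Δv equals the area under the a-t graph; then v = v₀ + Δv.
0–3 s: -11 × 3 = -33 m/s
3–5 s: 3 × 2 = 6 m/s
Δv = -27 m/s, so v(5) = -3 + (-27) = -30 m/s.

-30 m/s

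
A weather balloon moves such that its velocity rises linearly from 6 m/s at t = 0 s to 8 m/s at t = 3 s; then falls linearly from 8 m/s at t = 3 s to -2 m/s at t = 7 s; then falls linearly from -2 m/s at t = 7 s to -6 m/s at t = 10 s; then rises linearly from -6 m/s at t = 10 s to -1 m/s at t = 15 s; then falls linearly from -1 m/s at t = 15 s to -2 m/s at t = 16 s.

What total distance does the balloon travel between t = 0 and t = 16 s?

Total distance travelled is ∫|v| dt — sum the magnitudes of each area piece.
0–3 s: |½(6 + 8)(3)| = 21 m
3–7 s: v = 0 at t = 6.2 s; triangle areas 12.8 + 0.8 = 13.6 m
7–10 s: |½(-2 + -6)(3)| = 12 m
10–15 s: |½(-6 + -1)(5)| = 17.5 m
15–16 s: |½(-1 + -2)(1)| = 1.5 m
Total distance = 65.6 m

65.6 m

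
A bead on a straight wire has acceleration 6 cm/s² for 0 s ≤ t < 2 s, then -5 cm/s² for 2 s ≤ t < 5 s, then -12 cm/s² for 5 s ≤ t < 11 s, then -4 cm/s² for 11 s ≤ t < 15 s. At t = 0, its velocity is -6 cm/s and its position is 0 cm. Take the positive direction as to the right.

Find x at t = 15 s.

On each constant-a segment, Δv = aΔt and Δx = v₀Δt + ½aΔt²; chain segment to segment.
0–2 s: v starts -6 cm/s; Δx = -6·2 + ½·6·2² = 0 cm; v ends 6 cm/s.
2–5 s: v starts 6 cm/s; Δx = 6·3 + ½·-5·3² = -4.5 cm; v ends -9 cm/s.
5–11 s: v starts -9 cm/s; Δx = -9·6 + ½·-12·6² = -270 cm; v ends -81 cm/s.
11–15 s: v starts -81 cm/s; Δx = -81·4 + ½·-4·4² = -356 cm; v ends -97 cm/s.
x(15) = 0 + Σ Δx = -630.5 cm.

-630.5 cm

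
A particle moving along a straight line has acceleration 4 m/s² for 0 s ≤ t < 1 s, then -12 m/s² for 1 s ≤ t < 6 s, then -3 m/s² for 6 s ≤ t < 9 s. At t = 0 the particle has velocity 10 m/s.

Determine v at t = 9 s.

Δv equals the area under the a-t graph; then v = v₀ + Δv.
0–1 s: 4 × 1 = 4 m/s
1–6 s: -12 × 5 = -60 m/s
6–9 s: -3 × 3 = -9 m/s
Δv = -65 m/s, so v(9) = 10 + (-65) = -55 m/s.

-55 m/s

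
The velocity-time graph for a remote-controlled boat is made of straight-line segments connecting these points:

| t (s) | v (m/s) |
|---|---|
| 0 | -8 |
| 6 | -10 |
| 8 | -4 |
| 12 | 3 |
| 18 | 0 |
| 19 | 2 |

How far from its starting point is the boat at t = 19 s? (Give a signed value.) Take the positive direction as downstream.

-60 m

Net displacement equals the area under the velocity-time graph (areas below the axis count negative).
0–6 s: ½(-8 + -10)(6) = -54 m
6–8 s: ½(-10 + -4)(2) = -14 m
8–12 s: ½(-4 + 3)(4) = -2 m
12–18 s: ½(3 + 0)(6) = 9 m
18–19 s: ½(0 + 2)(1) = 1 m
Net displacement = -60 m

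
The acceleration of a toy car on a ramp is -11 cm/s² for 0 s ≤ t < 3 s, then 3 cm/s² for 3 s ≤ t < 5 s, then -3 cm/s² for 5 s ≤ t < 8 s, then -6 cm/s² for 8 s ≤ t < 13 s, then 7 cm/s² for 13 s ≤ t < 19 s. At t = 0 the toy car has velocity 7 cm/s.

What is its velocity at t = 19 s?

-17 cm/s

Δv equals the area under the a-t graph; then v = v₀ + Δv.
0–3 s: -11 × 3 = -33 cm/s
3–5 s: 3 × 2 = 6 cm/s
5–8 s: -3 × 3 = -9 cm/s
8–13 s: -6 × 5 = -30 cm/s
13–19 s: 7 × 6 = 42 cm/s
Δv = -24 cm/s, so v(19) = 7 + (-24) = -17 cm/s.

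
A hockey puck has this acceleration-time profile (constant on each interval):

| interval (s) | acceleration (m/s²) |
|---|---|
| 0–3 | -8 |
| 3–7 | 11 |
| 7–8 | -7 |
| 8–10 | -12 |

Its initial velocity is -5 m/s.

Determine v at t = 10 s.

Δv equals the area under the a-t graph; then v = v₀ + Δv.
0–3 s: -8 × 3 = -24 m/s
3–7 s: 11 × 4 = 44 m/s
7–8 s: -7 × 1 = -7 m/s
8–10 s: -12 × 2 = -24 m/s
Δv = -11 m/s, so v(10) = -5 + (-11) = -16 m/s.

-16 m/s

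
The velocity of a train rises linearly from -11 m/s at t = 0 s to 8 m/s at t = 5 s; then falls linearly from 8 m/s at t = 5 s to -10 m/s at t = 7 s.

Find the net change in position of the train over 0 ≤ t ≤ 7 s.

-9.5 m

Displacement is the signed area under the v-t curve.
0–5 s: ½(-11 + 8)(5) = -7.5 m
5–7 s: ½(8 + -10)(2) = -2 m
Net displacement = -9.5 m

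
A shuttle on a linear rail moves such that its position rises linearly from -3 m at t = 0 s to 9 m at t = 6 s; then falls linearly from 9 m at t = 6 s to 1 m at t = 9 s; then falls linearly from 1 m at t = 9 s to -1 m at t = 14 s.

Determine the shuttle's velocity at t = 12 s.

-0.4 m/s

Velocity is the slope of the x-t graph on 9–14 s: (-1 − 1)/(14 − 9) = -0.4 m/s.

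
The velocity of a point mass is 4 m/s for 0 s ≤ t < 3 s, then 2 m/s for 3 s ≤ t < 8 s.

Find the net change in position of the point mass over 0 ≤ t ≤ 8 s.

Displacement is the signed area under the v-t curve.
0–3 s: 4 × 3 = 12 m
3–8 s: 2 × 5 = 10 m
Net displacement = 22 m

22 m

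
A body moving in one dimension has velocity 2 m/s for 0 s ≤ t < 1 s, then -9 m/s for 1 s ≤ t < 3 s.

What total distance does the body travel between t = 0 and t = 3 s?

20 m

Total distance travelled is ∫|v| dt — sum the magnitudes of each area piece.
0–1 s: |2| × 1 = 2 m
1–3 s: |-9| × 2 = 18 m
Total distance = 20 m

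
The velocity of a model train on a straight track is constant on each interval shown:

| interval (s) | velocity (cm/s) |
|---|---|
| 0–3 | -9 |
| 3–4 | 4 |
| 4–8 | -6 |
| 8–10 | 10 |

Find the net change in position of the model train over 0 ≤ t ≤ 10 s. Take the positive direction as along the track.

Net displacement equals the area under the velocity-time graph (areas below the axis count negative).
0–3 s: -9 × 3 = -27 cm
3–4 s: 4 × 1 = 4 cm
4–8 s: -6 × 4 = -24 cm
8–10 s: 10 × 2 = 20 cm
Net displacement = -27 cm

-27 cm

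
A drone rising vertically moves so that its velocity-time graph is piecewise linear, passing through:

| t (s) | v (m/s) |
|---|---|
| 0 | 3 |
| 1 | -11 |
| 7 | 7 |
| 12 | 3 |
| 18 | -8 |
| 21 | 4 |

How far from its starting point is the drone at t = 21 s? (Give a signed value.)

-12 m

Displacement is the signed area under the v-t curve.
0–1 s: ½(3 + -11)(1) = -4 m
1–7 s: ½(-11 + 7)(6) = -12 m
7–12 s: ½(7 + 3)(5) = 25 m
12–18 s: ½(3 + -8)(6) = -15 m
18–21 s: ½(-8 + 4)(3) = -6 m
Net displacement = -12 m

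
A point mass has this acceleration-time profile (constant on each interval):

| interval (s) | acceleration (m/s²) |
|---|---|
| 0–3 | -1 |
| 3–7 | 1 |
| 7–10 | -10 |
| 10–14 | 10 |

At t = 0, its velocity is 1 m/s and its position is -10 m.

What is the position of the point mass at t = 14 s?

-82.5 m

On each constant-a segment, Δv = aΔt and Δx = v₀Δt + ½aΔt²; chain segment to segment.
0–3 s: v starts 1 m/s; Δx = 1·3 + ½·-1·3² = -1.5 m; v ends -2 m/s.
3–7 s: v starts -2 m/s; Δx = -2·4 + ½·1·4² = 0 m; v ends 2 m/s.
7–10 s: v starts 2 m/s; Δx = 2·3 + ½·-10·3² = -39 m; v ends -28 m/s.
10–14 s: v starts -28 m/s; Δx = -28·4 + ½·10·4² = -32 m; v ends 12 m/s.
x(14) = -10 + Σ Δx = -82.5 m.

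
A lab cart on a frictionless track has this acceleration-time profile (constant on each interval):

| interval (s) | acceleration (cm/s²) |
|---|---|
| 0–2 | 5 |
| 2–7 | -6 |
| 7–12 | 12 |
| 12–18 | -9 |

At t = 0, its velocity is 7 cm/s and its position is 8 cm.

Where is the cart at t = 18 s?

On each constant-a segment, Δv = aΔt and Δx = v₀Δt + ½aΔt²; chain segment to segment.
0–2 s: v starts 7 cm/s; Δx = 7·2 + ½·5·2² = 24 cm; v ends 17 cm/s.
2–7 s: v starts 17 cm/s; Δx = 17·5 + ½·-6·5² = 10 cm; v ends -13 cm/s.
7–12 s: v starts -13 cm/s; Δx = -13·5 + ½·12·5² = 85 cm; v ends 47 cm/s.
12–18 s: v starts 47 cm/s; Δx = 47·6 + ½·-9·6² = 120 cm; v ends -7 cm/s.
x(18) = 8 + Σ Δx = 247 cm.

247 cm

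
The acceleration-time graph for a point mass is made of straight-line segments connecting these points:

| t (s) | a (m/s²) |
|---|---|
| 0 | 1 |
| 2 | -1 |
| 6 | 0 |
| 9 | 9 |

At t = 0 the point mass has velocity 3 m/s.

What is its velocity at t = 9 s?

14.5 m/s

Δv equals the area under the a-t graph; then v = v₀ + Δv.
0–2 s: ½(1 + -1)(2) = 0 m/s
2–6 s: ½(-1 + 0)(4) = -2 m/s
6–9 s: ½(0 + 9)(3) = 13.5 m/s
Δv = 11.5 m/s, so v(9) = 3 + (11.5) = 14.5 m/s.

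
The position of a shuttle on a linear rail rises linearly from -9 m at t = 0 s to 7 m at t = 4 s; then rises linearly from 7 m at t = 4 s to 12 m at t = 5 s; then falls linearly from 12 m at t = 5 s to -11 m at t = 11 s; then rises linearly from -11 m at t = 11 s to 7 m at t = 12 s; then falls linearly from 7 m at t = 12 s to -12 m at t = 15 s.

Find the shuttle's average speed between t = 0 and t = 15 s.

5.4 m/s

Average speed = (total path length)/(elapsed time); on a piecewise-linear x-t graph the path length is Σ|Δx|.
0–4 s: |Δx| = |7 − -9| = 16 m
4–5 s: |Δx| = |12 − 7| = 5 m
5–11 s: |Δx| = |-11 − 12| = 23 m
11–12 s: |Δx| = |7 − -11| = 18 m
12–15 s: |Δx| = |-12 − 7| = 19 m
Total path = 81 m; average speed = 81/15 = 5.4 m/s.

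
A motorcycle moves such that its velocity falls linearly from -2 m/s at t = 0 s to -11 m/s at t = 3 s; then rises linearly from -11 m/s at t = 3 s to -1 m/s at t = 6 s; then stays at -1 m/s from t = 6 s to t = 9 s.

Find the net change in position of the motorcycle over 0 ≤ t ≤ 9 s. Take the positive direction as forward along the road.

-40.5 m

Displacement is the signed area under the v-t curve.
0–3 s: ½(-2 + -11)(3) = -19.5 m
3–6 s: ½(-11 + -1)(3) = -18 m
6–9 s: -1 × 3 = -3 m
Net displacement = -40.5 m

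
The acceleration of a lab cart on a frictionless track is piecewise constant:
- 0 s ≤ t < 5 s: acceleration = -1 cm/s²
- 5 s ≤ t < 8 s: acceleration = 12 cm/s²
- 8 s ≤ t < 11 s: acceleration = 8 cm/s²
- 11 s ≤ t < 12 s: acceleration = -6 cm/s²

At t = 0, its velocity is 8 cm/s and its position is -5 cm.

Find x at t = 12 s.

On each constant-a segment, Δv = aΔt and Δx = v₀Δt + ½aΔt²; chain segment to segment.
0–5 s: v starts 8 cm/s; Δx = 8·5 + ½·-1·5² = 27.5 cm; v ends 3 cm/s.
5–8 s: v starts 3 cm/s; Δx = 3·3 + ½·12·3² = 63 cm; v ends 39 cm/s.
8–11 s: v starts 39 cm/s; Δx = 39·3 + ½·8·3² = 153 cm; v ends 63 cm/s.
11–12 s: v starts 63 cm/s; Δx = 63·1 + ½·-6·1² = 60 cm; v ends 57 cm/s.
x(12) = -5 + Σ Δx = 298.5 cm.

298.5 cm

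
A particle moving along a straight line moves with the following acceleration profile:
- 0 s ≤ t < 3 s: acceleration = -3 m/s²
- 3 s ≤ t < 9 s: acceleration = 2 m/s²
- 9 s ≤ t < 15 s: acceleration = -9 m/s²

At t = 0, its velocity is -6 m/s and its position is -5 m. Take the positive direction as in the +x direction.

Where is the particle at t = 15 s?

-270.5 m

On each constant-a segment, Δv = aΔt and Δx = v₀Δt + ½aΔt²; chain segment to segment.
0–3 s: v starts -6 m/s; Δx = -6·3 + ½·-3·3² = -31.5 m; v ends -15 m/s.
3–9 s: v starts -15 m/s; Δx = -15·6 + ½·2·6² = -54 m; v ends -3 m/s.
9–15 s: v starts -3 m/s; Δx = -3·6 + ½·-9·6² = -180 m; v ends -57 m/s.
x(15) = -5 + Σ Δx = -270.5 m.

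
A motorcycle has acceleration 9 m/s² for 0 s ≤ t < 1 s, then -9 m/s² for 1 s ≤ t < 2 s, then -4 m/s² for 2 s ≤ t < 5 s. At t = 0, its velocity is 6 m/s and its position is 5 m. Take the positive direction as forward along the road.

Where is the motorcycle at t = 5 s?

On each constant-a segment, Δv = aΔt and Δx = v₀Δt + ½aΔt²; chain segment to segment.
0–1 s: v starts 6 m/s; Δx = 6·1 + ½·9·1² = 10.5 m; v ends 15 m/s.
1–2 s: v starts 15 m/s; Δx = 15·1 + ½·-9·1² = 10.5 m; v ends 6 m/s.
2–5 s: v starts 6 m/s; Δx = 6·3 + ½·-4·3² = 0 m; v ends -6 m/s.
x(5) = 5 + Σ Δx = 26 m.

26 m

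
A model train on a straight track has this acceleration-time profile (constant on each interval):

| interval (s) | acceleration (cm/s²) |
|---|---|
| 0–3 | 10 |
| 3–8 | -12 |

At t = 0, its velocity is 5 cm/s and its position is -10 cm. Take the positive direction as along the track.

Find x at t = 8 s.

75 cm

On each constant-a segment, Δv = aΔt and Δx = v₀Δt + ½aΔt²; chain segment to segment.
0–3 s: v starts 5 cm/s; Δx = 5·3 + ½·10·3² = 60 cm; v ends 35 cm/s.
3–8 s: v starts 35 cm/s; Δx = 35·5 + ½·-12·5² = 25 cm; v ends -25 cm/s.
x(8) = -10 + Σ Δx = 75 cm.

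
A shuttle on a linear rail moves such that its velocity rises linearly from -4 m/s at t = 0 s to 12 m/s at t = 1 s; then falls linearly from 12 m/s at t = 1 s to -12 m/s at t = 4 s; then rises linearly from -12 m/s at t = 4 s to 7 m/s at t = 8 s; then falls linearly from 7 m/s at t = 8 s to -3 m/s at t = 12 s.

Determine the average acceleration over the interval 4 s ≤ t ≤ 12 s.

1.125 m/s²

Average acceleration = Δv/Δt = (-3 − -12)/(12 − 4) = 1.125 m/s².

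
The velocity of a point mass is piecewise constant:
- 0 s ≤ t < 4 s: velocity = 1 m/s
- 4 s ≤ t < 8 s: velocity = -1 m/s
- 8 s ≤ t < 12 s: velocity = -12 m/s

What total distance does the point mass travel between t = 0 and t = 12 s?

56 m

Distance (not displacement) is the total path length: add the absolute areas under v-t.
0–4 s: |1| × 4 = 4 m
4–8 s: |-1| × 4 = 4 m
8–12 s: |-12| × 4 = 48 m
Total distance = 56 m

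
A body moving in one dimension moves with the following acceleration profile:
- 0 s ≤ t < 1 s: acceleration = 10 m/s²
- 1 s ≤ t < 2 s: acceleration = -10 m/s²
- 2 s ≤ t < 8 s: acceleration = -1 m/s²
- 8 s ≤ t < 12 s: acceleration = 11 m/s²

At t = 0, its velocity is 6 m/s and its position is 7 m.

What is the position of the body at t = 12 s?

135 m

On each constant-a segment, Δv = aΔt and Δx = v₀Δt + ½aΔt²; chain segment to segment.
0–1 s: v starts 6 m/s; Δx = 6·1 + ½·10·1² = 11 m; v ends 16 m/s.
1–2 s: v starts 16 m/s; Δx = 16·1 + ½·-10·1² = 11 m; v ends 6 m/s.
2–8 s: v starts 6 m/s; Δx = 6·6 + ½·-1·6² = 18 m; v ends 0 m/s.
8–12 s: v starts 0 m/s; Δx = 0·4 + ½·11·4² = 88 m; v ends 44 m/s.
x(12) = 7 + Σ Δx = 135 m.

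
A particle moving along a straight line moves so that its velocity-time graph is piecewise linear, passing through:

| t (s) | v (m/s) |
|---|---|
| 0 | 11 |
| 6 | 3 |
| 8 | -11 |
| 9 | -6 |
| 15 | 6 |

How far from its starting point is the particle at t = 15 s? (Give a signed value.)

25.5 m

Displacement is the signed area under the v-t curve.
0–6 s: ½(11 + 3)(6) = 42 m
6–8 s: ½(3 + -11)(2) = -8 m
8–9 s: ½(-11 + -6)(1) = -8.5 m
9–15 s: ½(-6 + 6)(6) = 0 m
Net displacement = 25.5 m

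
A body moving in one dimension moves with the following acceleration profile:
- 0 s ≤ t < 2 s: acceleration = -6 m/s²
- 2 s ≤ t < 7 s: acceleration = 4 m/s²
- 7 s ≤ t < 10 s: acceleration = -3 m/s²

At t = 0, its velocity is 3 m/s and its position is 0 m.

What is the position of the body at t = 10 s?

18.5 m

On each constant-a segment, Δv = aΔt and Δx = v₀Δt + ½aΔt²; chain segment to segment.
0–2 s: v starts 3 m/s; Δx = 3·2 + ½·-6·2² = -6 m; v ends -9 m/s.
2–7 s: v starts -9 m/s; Δx = -9·5 + ½·4·5² = 5 m; v ends 11 m/s.
7–10 s: v starts 11 m/s; Δx = 11·3 + ½·-3·3² = 19.5 m; v ends 2 m/s.
x(10) = 0 + Σ Δx = 18.5 m.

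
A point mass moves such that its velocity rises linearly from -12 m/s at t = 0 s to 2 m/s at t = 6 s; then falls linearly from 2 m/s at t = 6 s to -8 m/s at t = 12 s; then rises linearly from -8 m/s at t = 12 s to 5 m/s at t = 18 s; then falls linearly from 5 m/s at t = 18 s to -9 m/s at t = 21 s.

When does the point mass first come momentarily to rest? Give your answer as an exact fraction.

t = 36/7 s

v changes sign on 0–6 s (from -12 to 2); the graph is linear there, so v = 0 at t = 0 + (12)·(6 − 0)/(2 − -12) = 36/7 s.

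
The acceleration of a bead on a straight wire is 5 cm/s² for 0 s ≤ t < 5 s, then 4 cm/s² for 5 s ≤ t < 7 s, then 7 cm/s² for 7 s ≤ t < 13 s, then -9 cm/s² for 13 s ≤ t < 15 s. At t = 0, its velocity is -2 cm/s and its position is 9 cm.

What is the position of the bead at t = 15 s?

On each constant-a segment, Δv = aΔt and Δx = v₀Δt + ½aΔt²; chain segment to segment.
0–5 s: v starts -2 cm/s; Δx = -2·5 + ½·5·5² = 52.5 cm; v ends 23 cm/s.
5–7 s: v starts 23 cm/s; Δx = 23·2 + ½·4·2² = 54 cm; v ends 31 cm/s.
7–13 s: v starts 31 cm/s; Δx = 31·6 + ½·7·6² = 312 cm; v ends 73 cm/s.
13–15 s: v starts 73 cm/s; Δx = 73·2 + ½·-9·2² = 128 cm; v ends 55 cm/s.
x(15) = 9 + Σ Δx = 555.5 cm.

555.5 cm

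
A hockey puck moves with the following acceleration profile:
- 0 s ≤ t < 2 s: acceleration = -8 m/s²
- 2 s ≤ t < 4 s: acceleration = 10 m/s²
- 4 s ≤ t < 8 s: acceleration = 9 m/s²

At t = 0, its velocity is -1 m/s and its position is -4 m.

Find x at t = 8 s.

On each constant-a segment, Δv = aΔt and Δx = v₀Δt + ½aΔt²; chain segment to segment.
0–2 s: v starts -1 m/s; Δx = -1·2 + ½·-8·2² = -18 m; v ends -17 m/s.
2–4 s: v starts -17 m/s; Δx = -17·2 + ½·10·2² = -14 m; v ends 3 m/s.
4–8 s: v starts 3 m/s; Δx = 3·4 + ½·9·4² = 84 m; v ends 39 m/s.
x(8) = -4 + Σ Δx = 48 m.

48 m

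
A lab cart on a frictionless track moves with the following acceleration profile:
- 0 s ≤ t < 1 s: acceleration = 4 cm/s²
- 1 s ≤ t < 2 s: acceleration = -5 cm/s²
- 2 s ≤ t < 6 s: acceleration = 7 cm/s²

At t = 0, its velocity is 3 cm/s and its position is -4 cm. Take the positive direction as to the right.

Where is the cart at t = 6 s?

69.5 cm

On each constant-a segment, Δv = aΔt and Δx = v₀Δt + ½aΔt²; chain segment to segment.
0–1 s: v starts 3 cm/s; Δx = 3·1 + ½·4·1² = 5 cm; v ends 7 cm/s.
1–2 s: v starts 7 cm/s; Δx = 7·1 + ½·-5·1² = 4.5 cm; v ends 2 cm/s.
2–6 s: v starts 2 cm/s; Δx = 2·4 + ½·7·4² = 64 cm; v ends 30 cm/s.
x(6) = -4 + Σ Δx = 69.5 cm.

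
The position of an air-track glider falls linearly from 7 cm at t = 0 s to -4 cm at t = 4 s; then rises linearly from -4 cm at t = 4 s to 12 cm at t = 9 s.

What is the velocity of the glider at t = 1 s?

Velocity is the slope of the x-t graph on 0–4 s: (-4 − 7)/(4 − 0) = -2.75 cm/s.

-2.75 cm/s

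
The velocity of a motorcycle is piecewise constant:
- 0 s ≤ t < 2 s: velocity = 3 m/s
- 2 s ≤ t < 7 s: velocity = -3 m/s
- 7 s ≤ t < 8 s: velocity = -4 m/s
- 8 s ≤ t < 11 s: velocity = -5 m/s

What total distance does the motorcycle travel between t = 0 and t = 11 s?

40 m

Distance (not displacement) is the total path length: add the absolute areas under v-t.
0–2 s: |3| × 2 = 6 m
2–7 s: |-3| × 5 = 15 m
7–8 s: |-4| × 1 = 4 m
8–11 s: |-5| × 3 = 15 m
Total distance = 40 m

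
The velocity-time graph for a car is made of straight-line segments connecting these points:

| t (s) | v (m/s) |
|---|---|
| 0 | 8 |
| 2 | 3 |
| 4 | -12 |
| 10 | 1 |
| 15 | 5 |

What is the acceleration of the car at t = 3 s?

Acceleration is the slope of the v-t graph on 2–4 s: (-12 − 3)/(4 − 2) = -7.5 m/s².

-7.5 m/s²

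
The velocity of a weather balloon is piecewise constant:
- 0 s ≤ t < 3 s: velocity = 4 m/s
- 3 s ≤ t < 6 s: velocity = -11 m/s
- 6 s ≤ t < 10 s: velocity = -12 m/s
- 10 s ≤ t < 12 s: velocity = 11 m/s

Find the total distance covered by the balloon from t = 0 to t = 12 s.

115 m

Distance (not displacement) is the total path length: add the absolute areas under v-t.
0–3 s: |4| × 3 = 12 m
3–6 s: |-11| × 3 = 33 m
6–10 s: |-12| × 4 = 48 m
10–12 s: |11| × 2 = 22 m
Total distance = 115 m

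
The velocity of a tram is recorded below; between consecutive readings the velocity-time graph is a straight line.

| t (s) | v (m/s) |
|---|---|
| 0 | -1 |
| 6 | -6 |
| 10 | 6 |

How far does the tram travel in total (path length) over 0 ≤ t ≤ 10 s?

Distance (not displacement) is the total path length: add the absolute areas under v-t.
0–6 s: |½(-1 + -6)(6)| = 21 m
6–10 s: v = 0 at t = 8 s; triangle areas 6 + 6 = 12 m
Total distance = 33 m

33 m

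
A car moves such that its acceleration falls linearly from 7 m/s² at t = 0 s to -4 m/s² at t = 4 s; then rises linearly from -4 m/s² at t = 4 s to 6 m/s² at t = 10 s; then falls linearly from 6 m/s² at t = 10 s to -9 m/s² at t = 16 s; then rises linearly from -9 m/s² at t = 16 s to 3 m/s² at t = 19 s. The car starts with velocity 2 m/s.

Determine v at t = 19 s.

-4 m/s

Δv equals the area under the a-t graph; then v = v₀ + Δv.
0–4 s: ½(7 + -4)(4) = 6 m/s
4–10 s: ½(-4 + 6)(6) = 6 m/s
10–16 s: ½(6 + -9)(6) = -9 m/s
16–19 s: ½(-9 + 3)(3) = -9 m/s
Δv = -6 m/s, so v(19) = 2 + (-6) = -4 m/s.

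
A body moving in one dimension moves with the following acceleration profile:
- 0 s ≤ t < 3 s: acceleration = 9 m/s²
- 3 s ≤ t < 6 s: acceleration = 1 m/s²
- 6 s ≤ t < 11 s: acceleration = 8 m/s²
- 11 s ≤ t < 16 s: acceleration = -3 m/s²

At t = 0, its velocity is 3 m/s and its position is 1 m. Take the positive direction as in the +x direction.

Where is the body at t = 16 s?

737.5 m

On each constant-a segment, Δv = aΔt and Δx = v₀Δt + ½aΔt²; chain segment to segment.
0–3 s: v starts 3 m/s; Δx = 3·3 + ½·9·3² = 49.5 m; v ends 30 m/s.
3–6 s: v starts 30 m/s; Δx = 30·3 + ½·1·3² = 94.5 m; v ends 33 m/s.
6–11 s: v starts 33 m/s; Δx = 33·5 + ½·8·5² = 265 m; v ends 73 m/s.
11–16 s: v starts 73 m/s; Δx = 73·5 + ½·-3·5² = 327.5 m; v ends 58 m/s.
x(16) = 1 + Σ Δx = 737.5 m.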